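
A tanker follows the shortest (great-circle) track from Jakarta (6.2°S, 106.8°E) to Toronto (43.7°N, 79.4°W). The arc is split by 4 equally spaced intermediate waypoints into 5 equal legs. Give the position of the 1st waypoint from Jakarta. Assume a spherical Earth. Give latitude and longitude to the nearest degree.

The haversine formula gives a central angle δ ≈ 2.480 rad (142.1°) between the endpoints.
Interpolate at f = 1/5 with slerp weights a = sin((1−f)δ)/sin δ ≈ 1.491, b = sin(fδ)/sin δ ≈ 0.775.
p = a·p₁ + b·p₂ ≈ (-0.325, 0.868, 0.374); φ = arcsin(p_z) ≈ 21.98°, λ = atan2(p_y, p_x) ≈ 110.54°.

≈ (22°N, 111°E)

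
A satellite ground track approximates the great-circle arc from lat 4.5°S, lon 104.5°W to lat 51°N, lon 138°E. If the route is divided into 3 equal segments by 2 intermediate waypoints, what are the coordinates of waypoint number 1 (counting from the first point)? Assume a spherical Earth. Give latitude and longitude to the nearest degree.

≈ lat 25°N, lon 128°W

From cos δ = sin φ₁ sin φ₂ + cos φ₁ cos φ₂ cos Δλ, the central angle is δ ≈ 1.929 rad (110.5°).
Interpolate at f = 1/3 with slerp weights a = sin((1−f)δ)/sin δ ≈ 1.025, b = sin(fδ)/sin δ ≈ 0.640.
p = a·p₁ + b·p₂ ≈ (-0.555, -0.719, 0.417); φ = arcsin(p_z) ≈ 24.66°, λ = atan2(p_y, p_x) ≈ -127.66°.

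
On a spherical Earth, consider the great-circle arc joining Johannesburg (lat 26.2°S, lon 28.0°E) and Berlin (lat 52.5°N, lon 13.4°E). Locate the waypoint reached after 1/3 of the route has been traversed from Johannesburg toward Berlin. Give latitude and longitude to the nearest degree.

≈ lat 0°N, lon 24°E

The haversine formula gives a central angle δ ≈ 1.392 rad (79.7°) between the endpoints.
Interpolate at f = 1/3 with slerp weights a = sin((1−f)δ)/sin δ ≈ 0.813, b = sin(fδ)/sin δ ≈ 0.455.
p = a·p₁ + b·p₂ ≈ (0.914, 0.407, 0.002); φ = arcsin(p_z) ≈ 0.09°, λ = atan2(p_y, p_x) ≈ 24.00°.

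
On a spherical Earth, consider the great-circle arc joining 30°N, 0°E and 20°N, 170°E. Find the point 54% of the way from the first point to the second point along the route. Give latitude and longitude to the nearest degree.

≈ 75°N, 129°E

Convert each endpoint to a unit vector on the sphere (x = cos φ cos λ, y = cos φ sin λ, z = sin φ).
The central angle between the endpoints is δ = arccos(p₁·p₂) ≈ 2.253 rad (129.1°).
Interpolate at f = 0.54 with slerp weights a = sin((1−f)δ)/sin δ ≈ 1.109, b = sin(fδ)/sin δ ≈ 1.208.
p = a·p₁ + b·p₂ ≈ (-0.158, 0.197, 0.968); φ = arcsin(p_z) ≈ 75.36°, λ = atan2(p_y, p_x) ≈ 128.72°.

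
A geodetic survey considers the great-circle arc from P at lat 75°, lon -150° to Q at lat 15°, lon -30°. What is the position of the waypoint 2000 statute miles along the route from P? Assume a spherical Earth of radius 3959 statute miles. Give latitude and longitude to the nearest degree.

Convert each endpoint to a unit vector on the sphere (x = cos φ cos λ, y = cos φ sin λ, z = sin φ).
The central angle between the endpoints is δ = arccos(p₁·p₂) ≈ 1.445 rad (82.8°). The total great-circle distance is δ·R ≈ 1.445 × 3959 ≈ 5723 mi, so the target fraction is f = 2000/5723 ≈ 0.349.
Interpolate at f ≈ 0.349 with slerp weights a = sin((1−f)δ)/sin δ ≈ 0.814, b = sin(fδ)/sin δ ≈ 0.488.
p = a·p₁ + b·p₂ ≈ (0.226, -0.341, 0.913); φ = arcsin(p_z) ≈ 65.87°, λ = atan2(p_y, p_x) ≈ -56.51°.

≈ lat 66°, lon -57°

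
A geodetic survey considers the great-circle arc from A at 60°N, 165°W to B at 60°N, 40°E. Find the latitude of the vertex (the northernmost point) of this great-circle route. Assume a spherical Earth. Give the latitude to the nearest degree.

The great circle lies in the plane with unit normal n̂ = (p₁ × p₂)/|p₁ × p₂|.
Here n̂_z ≈ -0.124; the vertex latitude is φ_max = arccos|n̂_z| ≈ 82.9°.
Check via Clairaut: cos φ_max = |cos φ₁| · sin C = cos(60.0°)·sin(14.4°) ≈ 0.124, again giving ≈ 82.9°.

≈ 83°N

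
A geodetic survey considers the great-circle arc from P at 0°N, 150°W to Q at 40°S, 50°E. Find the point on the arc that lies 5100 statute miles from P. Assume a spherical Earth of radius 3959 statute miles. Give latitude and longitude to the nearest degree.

Write both endpoints as unit vectors p₁, p₂ with components (cos φ cos λ, cos φ sin λ, sin φ).
The central angle between the endpoints is δ = arccos(p₁·p₂) ≈ 2.374 rad (136.0°). The total great-circle distance is δ·R ≈ 2.374 × 3959 ≈ 9400 mi, so the target fraction is f = 5100/9400 ≈ 0.543.
Interpolate at f ≈ 0.543 with slerp weights a = sin((1−f)δ)/sin δ ≈ 1.275, b = sin(fδ)/sin δ ≈ 1.384.
p = a·p₁ + b·p₂ ≈ (-0.423, 0.174, -0.889); φ = arcsin(p_z) ≈ -62.79°, λ = atan2(p_y, p_x) ≈ 157.57°.

≈ 63°S, 158°E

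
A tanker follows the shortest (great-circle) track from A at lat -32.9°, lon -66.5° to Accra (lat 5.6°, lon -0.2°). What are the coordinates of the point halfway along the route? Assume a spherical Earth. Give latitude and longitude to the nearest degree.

The haversine formula gives a central angle δ ≈ 1.284 rad (73.6°) between the endpoints.
Interpolate at f = 1/2 with slerp weights a = sin((1−f)δ)/sin δ ≈ 0.624, b = sin(fδ)/sin δ ≈ 0.624.
p = a·p₁ + b·p₂ ≈ (0.830, -0.483, -0.278); φ = arcsin(p_z) ≈ -16.15°, λ = atan2(p_y, p_x) ≈ -30.18°.

≈ lat -16°, lon -30°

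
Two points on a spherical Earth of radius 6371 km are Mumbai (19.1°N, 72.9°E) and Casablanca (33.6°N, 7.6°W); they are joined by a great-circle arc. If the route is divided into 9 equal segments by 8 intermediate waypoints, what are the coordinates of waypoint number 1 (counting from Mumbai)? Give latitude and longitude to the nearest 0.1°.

≈ 23.0°N, 65.4°E

Write both endpoints as unit vectors p₁, p₂ with components (cos φ cos λ, cos φ sin λ, sin φ).
The central angle between the endpoints is δ = arccos(p₁·p₂) ≈ 1.255 rad (71.9°).
Interpolate at f = 1/9 with slerp weights a = sin((1−f)δ)/sin δ ≈ 0.945, b = sin(fδ)/sin δ ≈ 0.146.
p = a·p₁ + b·p₂ ≈ (0.383, 0.837, 0.390); φ = arcsin(p_z) ≈ 22.96°, λ = atan2(p_y, p_x) ≈ 65.41°.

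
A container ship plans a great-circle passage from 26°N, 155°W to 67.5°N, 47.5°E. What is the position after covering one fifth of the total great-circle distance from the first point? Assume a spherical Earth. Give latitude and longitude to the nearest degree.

The haversine formula gives a central angle δ ≈ 1.483 rad (85.0°) between the endpoints.
Interpolate at f = 1/5 with slerp weights a = sin((1−f)δ)/sin δ ≈ 0.931, b = sin(fδ)/sin δ ≈ 0.293.
p = a·p₁ + b·p₂ ≈ (-0.682, -0.271, 0.679); φ = arcsin(p_z) ≈ 42.78°, λ = atan2(p_y, p_x) ≈ -158.36°.

≈ 43°N, 158°W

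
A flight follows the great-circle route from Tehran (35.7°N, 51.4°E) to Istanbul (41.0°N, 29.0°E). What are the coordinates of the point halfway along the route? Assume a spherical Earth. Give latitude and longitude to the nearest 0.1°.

≈ 38.9°N, 40.6°E

Convert each endpoint to a unit vector on the sphere (x = cos φ cos λ, y = cos φ sin λ, z = sin φ).
The central angle between the endpoints is δ = arccos(p₁·p₂) ≈ 0.319 rad (18.3°).
Interpolate at f = 1/2 with slerp weights a = sin((1−f)δ)/sin δ ≈ 0.506, b = sin(fδ)/sin δ ≈ 0.506.
p = a·p₁ + b·p₂ ≈ (0.591, 0.507, 0.628); φ = arcsin(p_z) ≈ 38.89°, λ = atan2(p_y, p_x) ≈ 40.62°.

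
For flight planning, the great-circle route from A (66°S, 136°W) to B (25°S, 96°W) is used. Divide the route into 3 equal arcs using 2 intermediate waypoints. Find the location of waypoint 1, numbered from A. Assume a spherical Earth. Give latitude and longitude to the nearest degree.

≈ (54°S, 114°W)

Write both endpoints as unit vectors p₁, p₂ with components (cos φ cos λ, cos φ sin λ, sin φ).
The central angle between the endpoints is δ = arccos(p₁·p₂) ≈ 0.839 rad (48.1°).
Interpolate at f = 1/3 with slerp weights a = sin((1−f)δ)/sin δ ≈ 0.713, b = sin(fδ)/sin δ ≈ 0.371.
p = a·p₁ + b·p₂ ≈ (-0.244, -0.536, -0.808); φ = arcsin(p_z) ≈ -53.93°, λ = atan2(p_y, p_x) ≈ -114.46°.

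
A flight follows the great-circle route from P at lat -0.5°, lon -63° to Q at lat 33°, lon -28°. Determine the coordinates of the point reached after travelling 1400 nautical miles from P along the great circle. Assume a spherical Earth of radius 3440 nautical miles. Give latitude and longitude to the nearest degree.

≈ lat 17°, lon -47°

The haversine formula gives a central angle δ ≈ 0.820 rad (47.0°) between the endpoints. The total great-circle distance is δ·R ≈ 0.820 × 3440 ≈ 2821 nmi, so the target fraction is f = 1400/2821 ≈ 0.496.
Interpolate at f ≈ 0.496 with slerp weights a = sin((1−f)δ)/sin δ ≈ 0.549, b = sin(fδ)/sin δ ≈ 0.541.
p = a·p₁ + b·p₂ ≈ (0.650, -0.702, 0.290); φ = arcsin(p_z) ≈ 16.86°, λ = atan2(p_y, p_x) ≈ -47.21°.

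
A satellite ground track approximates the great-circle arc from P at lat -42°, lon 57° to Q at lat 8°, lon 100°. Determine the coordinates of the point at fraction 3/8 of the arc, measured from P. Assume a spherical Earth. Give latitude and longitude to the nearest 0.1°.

From cos δ = sin φ₁ sin φ₂ + cos φ₁ cos φ₂ cos Δλ, the central angle is δ ≈ 1.110 rad (63.6°).
Interpolate at f = 3/8 with slerp weights a = sin((1−f)δ)/sin δ ≈ 0.714, b = sin(fδ)/sin δ ≈ 0.451.
p = a·p₁ + b·p₂ ≈ (0.211, 0.885, -0.415); φ = arcsin(p_z) ≈ -24.51°, λ = atan2(p_y, p_x) ≈ 76.57°.

≈ lat -24.5°, lon 76.6°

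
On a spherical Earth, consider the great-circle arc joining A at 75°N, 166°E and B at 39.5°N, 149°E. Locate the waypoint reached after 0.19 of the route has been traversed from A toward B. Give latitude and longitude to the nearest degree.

Convert each endpoint to a unit vector on the sphere (x = cos φ cos λ, y = cos φ sin λ, z = sin φ).
The central angle between the endpoints is δ = arccos(p₁·p₂) ≈ 0.634 rad (36.4°).
Interpolate at f = 0.19 with slerp weights a = sin((1−f)δ)/sin δ ≈ 0.829, b = sin(fδ)/sin δ ≈ 0.203.
p = a·p₁ + b·p₂ ≈ (-0.342, 0.133, 0.930); φ = arcsin(p_z) ≈ 68.46°, λ = atan2(p_y, p_x) ≈ 158.84°.

≈ 68°N, 159°E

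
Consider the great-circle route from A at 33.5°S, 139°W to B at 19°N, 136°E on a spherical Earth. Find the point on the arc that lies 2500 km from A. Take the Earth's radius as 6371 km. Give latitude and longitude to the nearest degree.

≈ 24°S, 162°W

Write both endpoints as unit vectors p₁, p₂ with components (cos φ cos λ, cos φ sin λ, sin φ).
The central angle between the endpoints is δ = arccos(p₁·p₂) ≈ 1.682 rad (96.4°). The total great-circle distance is δ·R ≈ 1.682 × 6371 ≈ 10716 km, so the target fraction is f = 2500/10716 ≈ 0.233.
Interpolate at f ≈ 0.233 with slerp weights a = sin((1−f)δ)/sin δ ≈ 0.967, b = sin(fδ)/sin δ ≈ 0.385.
p = a·p₁ + b·p₂ ≈ (-0.870, -0.276, -0.408); φ = arcsin(p_z) ≈ -24.10°, λ = atan2(p_y, p_x) ≈ -162.39°.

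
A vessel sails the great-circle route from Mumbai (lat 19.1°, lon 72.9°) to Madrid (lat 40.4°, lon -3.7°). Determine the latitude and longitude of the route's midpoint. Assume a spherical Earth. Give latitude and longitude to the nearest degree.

Convert each endpoint to a unit vector on the sphere (x = cos φ cos λ, y = cos φ sin λ, z = sin φ).
The central angle between the endpoints is δ = arccos(p₁·p₂) ≈ 1.182 rad (67.7°).
Interpolate at f = 1/2 with slerp weights a = sin((1−f)δ)/sin δ ≈ 0.602, b = sin(fδ)/sin δ ≈ 0.602.
p = a·p₁ + b·p₂ ≈ (0.625, 0.514, 0.587); φ = arcsin(p_z) ≈ 35.97°, λ = atan2(p_y, p_x) ≈ 39.45°.

≈ lat 36°, lon 39°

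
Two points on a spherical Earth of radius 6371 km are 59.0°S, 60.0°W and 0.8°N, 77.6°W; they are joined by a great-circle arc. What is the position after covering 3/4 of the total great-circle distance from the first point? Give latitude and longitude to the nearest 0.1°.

The haversine formula gives a central angle δ ≈ 1.071 rad (61.4°) between the endpoints.
Interpolate at f = 3/4 with slerp weights a = sin((1−f)δ)/sin δ ≈ 0.301, b = sin(fδ)/sin δ ≈ 0.820.
p = a·p₁ + b·p₂ ≈ (0.254, -0.935, -0.247); φ = arcsin(p_z) ≈ -14.30°, λ = atan2(p_y, p_x) ≈ -74.82°.

≈ 14.3°S, 74.8°W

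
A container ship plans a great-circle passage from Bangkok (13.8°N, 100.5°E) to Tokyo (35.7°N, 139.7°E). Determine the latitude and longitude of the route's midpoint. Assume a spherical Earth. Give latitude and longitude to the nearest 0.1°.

≈ 26.1°N, 118.3°E

Write both endpoints as unit vectors p₁, p₂ with components (cos φ cos λ, cos φ sin λ, sin φ).
The central angle between the endpoints is δ = arccos(p₁·p₂) ≈ 0.722 rad (41.4°).
Interpolate at f = 1/2 with slerp weights a = sin((1−f)δ)/sin δ ≈ 0.534, b = sin(fδ)/sin δ ≈ 0.534.
p = a·p₁ + b·p₂ ≈ (-0.426, 0.791, 0.439); φ = arcsin(p_z) ≈ 26.06°, λ = atan2(p_y, p_x) ≈ 118.28°.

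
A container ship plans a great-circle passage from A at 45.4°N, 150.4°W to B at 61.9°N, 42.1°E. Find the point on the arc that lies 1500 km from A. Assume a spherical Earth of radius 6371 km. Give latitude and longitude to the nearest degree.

≈ 59°N, 153°W

The haversine formula gives a central angle δ ≈ 1.261 rad (72.2°) between the endpoints. The total great-circle distance is δ·R ≈ 1.261 × 6371 ≈ 8031 km, so the target fraction is f = 1500/8031 ≈ 0.187.
Interpolate at f ≈ 0.187 with slerp weights a = sin((1−f)δ)/sin δ ≈ 0.898, b = sin(fδ)/sin δ ≈ 0.245.
p = a·p₁ + b·p₂ ≈ (-0.462, -0.234, 0.855); φ = arcsin(p_z) ≈ 58.79°, λ = atan2(p_y, p_x) ≈ -153.16°.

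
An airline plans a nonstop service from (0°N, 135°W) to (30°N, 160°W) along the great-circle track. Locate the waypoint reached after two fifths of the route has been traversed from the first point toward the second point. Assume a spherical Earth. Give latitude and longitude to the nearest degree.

≈ (12°N, 144°W)

From cos δ = sin φ₁ sin φ₂ + cos φ₁ cos φ₂ cos Δλ, the central angle is δ ≈ 0.668 rad (38.3°).
Interpolate at f = 2/5 with slerp weights a = sin((1−f)δ)/sin δ ≈ 0.630, b = sin(fδ)/sin δ ≈ 0.426.
p = a·p₁ + b·p₂ ≈ (-0.792, -0.572, 0.213); φ = arcsin(p_z) ≈ 12.31°, λ = atan2(p_y, p_x) ≈ -144.19°.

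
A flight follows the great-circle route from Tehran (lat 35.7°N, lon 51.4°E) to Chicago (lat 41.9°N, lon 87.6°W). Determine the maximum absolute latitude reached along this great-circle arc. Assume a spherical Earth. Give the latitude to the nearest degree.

The great circle lies in the plane with unit normal n̂ = (p₁ × p₂)/|p₁ × p₂|.
Here n̂_z ≈ -0.397; the vertex latitude is φ_max = arccos|n̂_z| ≈ 66.6°.
Check via Clairaut: cos φ_max = |cos φ₁| · sin C = cos(35.7°)·sin(29.3°) ≈ 0.397, again giving ≈ 66.6°.

≈ 67°N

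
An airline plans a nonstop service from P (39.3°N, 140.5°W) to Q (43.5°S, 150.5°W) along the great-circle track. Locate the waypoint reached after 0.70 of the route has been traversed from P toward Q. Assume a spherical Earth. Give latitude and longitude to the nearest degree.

≈ (19°S, 147°W)

Convert each endpoint to a unit vector on the sphere (x = cos φ cos λ, y = cos φ sin λ, z = sin φ).
The central angle between the endpoints is δ = arccos(p₁·p₂) ≈ 1.454 rad (83.3°).
Interpolate at f = 0.70 with slerp weights a = sin((1−f)δ)/sin δ ≈ 0.425, b = sin(fδ)/sin δ ≈ 0.857.
p = a·p₁ + b·p₂ ≈ (-0.795, -0.515, -0.320); φ = arcsin(p_z) ≈ -18.68°, λ = atan2(p_y, p_x) ≈ -147.04°.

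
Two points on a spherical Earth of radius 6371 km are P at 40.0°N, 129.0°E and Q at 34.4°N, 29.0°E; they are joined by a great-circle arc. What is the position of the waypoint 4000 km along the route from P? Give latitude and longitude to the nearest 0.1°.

≈ 49.9°N, 79.1°E

Write both endpoints as unit vectors p₁, p₂ with components (cos φ cos λ, cos φ sin λ, sin φ).
The central angle between the endpoints is δ = arccos(p₁·p₂) ≈ 1.315 rad (75.3°). The total great-circle distance is δ·R ≈ 1.315 × 6371 ≈ 8375 km, so the target fraction is f = 4000/8375 ≈ 0.478.
Interpolate at f ≈ 0.478 with slerp weights a = sin((1−f)δ)/sin δ ≈ 0.655, b = sin(fδ)/sin δ ≈ 0.607.
p = a·p₁ + b·p₂ ≈ (0.122, 0.633, 0.764); φ = arcsin(p_z) ≈ 49.85°, λ = atan2(p_y, p_x) ≈ 79.07°.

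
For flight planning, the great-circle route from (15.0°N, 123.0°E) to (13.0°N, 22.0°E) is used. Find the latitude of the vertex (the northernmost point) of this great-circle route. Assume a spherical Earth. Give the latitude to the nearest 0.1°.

≈ 21.4°N

The great circle lies in the plane with unit normal n̂ = (p₁ × p₂)/|p₁ × p₂|.
Here n̂_z ≈ -0.931; the vertex latitude is φ_max = arccos|n̂_z| ≈ 21.4°.
Check via Clairaut: cos φ_max = |cos φ₁| · sin C = cos(15.0°)·sin(74.5°) ≈ 0.931, again giving ≈ 21.4°.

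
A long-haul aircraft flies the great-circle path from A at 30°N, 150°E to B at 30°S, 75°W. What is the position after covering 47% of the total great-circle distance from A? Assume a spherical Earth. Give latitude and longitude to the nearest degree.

The haversine formula gives a central angle δ ≈ 2.466 rad (141.3°) between the endpoints.
Interpolate at f = 0.47 with slerp weights a = sin((1−f)δ)/sin δ ≈ 1.544, b = sin(fδ)/sin δ ≈ 1.465.
p = a·p₁ + b·p₂ ≈ (-0.829, -0.557, 0.039); φ = arcsin(p_z) ≈ 2.24°, λ = atan2(p_y, p_x) ≈ -146.10°.

≈ 2°N, 146°W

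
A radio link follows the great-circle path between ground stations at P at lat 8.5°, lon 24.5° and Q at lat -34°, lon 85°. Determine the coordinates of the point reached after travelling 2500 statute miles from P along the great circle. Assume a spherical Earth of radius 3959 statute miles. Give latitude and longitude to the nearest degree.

From cos δ = sin φ₁ sin φ₂ + cos φ₁ cos φ₂ cos Δλ, the central angle is δ ≈ 1.244 rad (71.3°). The total great-circle distance is δ·R ≈ 1.244 × 3959 ≈ 4925 mi, so the target fraction is f = 2500/4925 ≈ 0.508.
Interpolate at f ≈ 0.508 with slerp weights a = sin((1−f)δ)/sin δ ≈ 0.607, b = sin(fδ)/sin δ ≈ 0.623.
p = a·p₁ + b·p₂ ≈ (0.591, 0.764, -0.259); φ = arcsin(p_z) ≈ -15.00°, λ = atan2(p_y, p_x) ≈ 52.25°.

≈ lat -15°, lon 52°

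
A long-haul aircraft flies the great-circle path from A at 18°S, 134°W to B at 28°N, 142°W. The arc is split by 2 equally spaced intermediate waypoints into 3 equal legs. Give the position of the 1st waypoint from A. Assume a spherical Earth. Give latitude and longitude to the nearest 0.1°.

≈ 2.7°S, 136.6°W

Convert each endpoint to a unit vector on the sphere (x = cos φ cos λ, y = cos φ sin λ, z = sin φ).
The central angle between the endpoints is δ = arccos(p₁·p₂) ≈ 0.814 rad (46.6°).
Interpolate at f = 1/3 with slerp weights a = sin((1−f)δ)/sin δ ≈ 0.710, b = sin(fδ)/sin δ ≈ 0.369.
p = a·p₁ + b·p₂ ≈ (-0.726, -0.686, -0.046); φ = arcsin(p_z) ≈ -2.66°, λ = atan2(p_y, p_x) ≈ -136.60°.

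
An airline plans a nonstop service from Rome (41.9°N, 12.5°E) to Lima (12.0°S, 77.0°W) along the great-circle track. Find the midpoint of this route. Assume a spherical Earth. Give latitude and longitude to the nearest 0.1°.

≈ 20.4°N, 39.9°W

Convert each endpoint to a unit vector on the sphere (x = cos φ cos λ, y = cos φ sin λ, z = sin φ).
The central angle between the endpoints is δ = arccos(p₁·p₂) ≈ 1.704 rad (97.6°).
Interpolate at f = 1/2 with slerp weights a = sin((1−f)δ)/sin δ ≈ 0.759, b = sin(fδ)/sin δ ≈ 0.759.
p = a·p₁ + b·p₂ ≈ (0.719, -0.601, 0.349); φ = arcsin(p_z) ≈ 20.44°, λ = atan2(p_y, p_x) ≈ -39.91°.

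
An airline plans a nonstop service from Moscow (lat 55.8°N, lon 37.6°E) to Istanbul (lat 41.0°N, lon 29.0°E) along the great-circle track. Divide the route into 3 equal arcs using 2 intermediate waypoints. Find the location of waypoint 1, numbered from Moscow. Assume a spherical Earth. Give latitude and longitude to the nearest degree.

From cos δ = sin φ₁ sin φ₂ + cos φ₁ cos φ₂ cos Δλ, the central angle is δ ≈ 0.276 rad (15.8°).
Interpolate at f = 1/3 with slerp weights a = sin((1−f)δ)/sin δ ≈ 0.671, b = sin(fδ)/sin δ ≈ 0.337.
p = a·p₁ + b·p₂ ≈ (0.522, 0.354, 0.776); φ = arcsin(p_z) ≈ 50.94°, λ = atan2(p_y, p_x) ≈ 34.14°.

≈ lat 51°N, lon 34°E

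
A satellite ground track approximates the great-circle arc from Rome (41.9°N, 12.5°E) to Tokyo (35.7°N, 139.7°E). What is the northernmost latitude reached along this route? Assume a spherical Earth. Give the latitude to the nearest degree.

The great circle lies in the plane with unit normal n̂ = (p₁ × p₂)/|p₁ × p₂|.
Here n̂_z ≈ +0.482; the vertex latitude is φ_max = arccos|n̂_z| ≈ 61.2°.

≈ 61°N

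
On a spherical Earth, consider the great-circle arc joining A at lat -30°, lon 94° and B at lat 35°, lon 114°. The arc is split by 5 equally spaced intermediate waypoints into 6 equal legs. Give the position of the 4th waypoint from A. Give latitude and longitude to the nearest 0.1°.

≈ lat 13.4°, lon 106.7°

Convert each endpoint to a unit vector on the sphere (x = cos φ cos λ, y = cos φ sin λ, z = sin φ).
The central angle between the endpoints is δ = arccos(p₁·p₂) ≈ 1.181 rad (67.7°).
Interpolate at f = 4/6 with slerp weights a = sin((1−f)δ)/sin δ ≈ 0.415, b = sin(fδ)/sin δ ≈ 0.766.
p = a·p₁ + b·p₂ ≈ (-0.280, 0.931, 0.232); φ = arcsin(p_z) ≈ 13.41°, λ = atan2(p_y, p_x) ≈ 106.75°.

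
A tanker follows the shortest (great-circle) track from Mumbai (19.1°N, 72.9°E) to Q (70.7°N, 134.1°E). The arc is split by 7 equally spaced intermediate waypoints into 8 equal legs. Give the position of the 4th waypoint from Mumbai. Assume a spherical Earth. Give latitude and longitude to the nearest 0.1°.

Convert each endpoint to a unit vector on the sphere (x = cos φ cos λ, y = cos φ sin λ, z = sin φ).
The central angle between the endpoints is δ = arccos(p₁·p₂) ≈ 1.094 rad (62.7°).
Interpolate at f = 4/8 with slerp weights a = sin((1−f)δ)/sin δ ≈ 0.585, b = sin(fδ)/sin δ ≈ 0.585.
p = a·p₁ + b·p₂ ≈ (0.028, 0.668, 0.744); φ = arcsin(p_z) ≈ 48.07°, λ = atan2(p_y, p_x) ≈ 87.60°.

≈ (48.1°N, 87.6°E)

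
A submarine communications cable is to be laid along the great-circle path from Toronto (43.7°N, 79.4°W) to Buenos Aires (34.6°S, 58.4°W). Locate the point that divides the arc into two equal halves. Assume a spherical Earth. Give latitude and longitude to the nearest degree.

≈ (5°N, 68°W)

The haversine formula gives a central angle δ ≈ 1.407 rad (80.6°) between the endpoints.
Interpolate at f = 1/2 with slerp weights a = sin((1−f)δ)/sin δ ≈ 0.656, b = sin(fδ)/sin δ ≈ 0.656.
p = a·p₁ + b·p₂ ≈ (0.370, -0.926, 0.081); φ = arcsin(p_z) ≈ 4.63°, λ = atan2(p_y, p_x) ≈ -68.21°.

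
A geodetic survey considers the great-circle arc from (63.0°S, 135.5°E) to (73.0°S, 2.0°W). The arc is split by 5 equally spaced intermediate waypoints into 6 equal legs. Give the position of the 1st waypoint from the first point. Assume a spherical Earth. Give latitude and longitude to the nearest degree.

Write both endpoints as unit vectors p₁, p₂ with components (cos φ cos λ, cos φ sin λ, sin φ).
The central angle between the endpoints is δ = arccos(p₁·p₂) ≈ 0.716 rad (41.0°).
Interpolate at f = 1/6 with slerp weights a = sin((1−f)δ)/sin δ ≈ 0.856, b = sin(fδ)/sin δ ≈ 0.181.
p = a·p₁ + b·p₂ ≈ (-0.224, 0.271, -0.936); φ = arcsin(p_z) ≈ -69.43°, λ = atan2(p_y, p_x) ≈ 129.65°.

≈ (69°S, 130°E)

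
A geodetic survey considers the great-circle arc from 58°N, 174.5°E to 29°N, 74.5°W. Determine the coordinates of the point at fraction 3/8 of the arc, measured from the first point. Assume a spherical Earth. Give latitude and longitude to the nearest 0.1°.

≈ 61.9°N, 127.3°W

Write both endpoints as unit vectors p₁, p₂ with components (cos φ cos λ, cos φ sin λ, sin φ).
The central angle between the endpoints is δ = arccos(p₁·p₂) ≈ 1.323 rad (75.8°).
Interpolate at f = 3/8 with slerp weights a = sin((1−f)δ)/sin δ ≈ 0.759, b = sin(fδ)/sin δ ≈ 0.491.
p = a·p₁ + b·p₂ ≈ (-0.286, -0.375, 0.882); φ = arcsin(p_z) ≈ 61.86°, λ = atan2(p_y, p_x) ≈ -127.27°.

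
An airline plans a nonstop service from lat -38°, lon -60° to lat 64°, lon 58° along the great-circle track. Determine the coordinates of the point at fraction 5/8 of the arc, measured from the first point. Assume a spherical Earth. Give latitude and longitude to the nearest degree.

Write both endpoints as unit vectors p₁, p₂ with components (cos φ cos λ, cos φ sin λ, sin φ).
The central angle between the endpoints is δ = arccos(p₁·p₂) ≈ 2.368 rad (135.7°).
Interpolate at f = 5/8 with slerp weights a = sin((1−f)δ)/sin δ ≈ 1.111, b = sin(fδ)/sin δ ≈ 1.426.
p = a·p₁ + b·p₂ ≈ (0.769, -0.228, 0.598); φ = arcsin(p_z) ≈ 36.69°, λ = atan2(p_y, p_x) ≈ -16.52°.

≈ lat 37°, lon -17°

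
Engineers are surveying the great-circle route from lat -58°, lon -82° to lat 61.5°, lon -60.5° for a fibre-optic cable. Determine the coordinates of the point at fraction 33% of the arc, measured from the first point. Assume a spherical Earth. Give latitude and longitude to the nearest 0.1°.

Convert each endpoint to a unit vector on the sphere (x = cos φ cos λ, y = cos φ sin λ, z = sin φ).
The central angle between the endpoints is δ = arccos(p₁·p₂) ≈ 2.106 rad (120.7°).
Interpolate at f = 0.33 with slerp weights a = sin((1−f)δ)/sin δ ≈ 1.148, b = sin(fδ)/sin δ ≈ 0.744.
p = a·p₁ + b·p₂ ≈ (0.260, -0.911, -0.319); φ = arcsin(p_z) ≈ -18.61°, λ = atan2(p_y, p_x) ≈ -74.10°.

≈ lat -18.6°, lon -74.1°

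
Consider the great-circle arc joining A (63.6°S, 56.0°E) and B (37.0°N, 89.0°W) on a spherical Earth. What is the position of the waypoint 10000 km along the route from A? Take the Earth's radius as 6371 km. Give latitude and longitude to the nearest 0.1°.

From cos δ = sin φ₁ sin φ₂ + cos φ₁ cos φ₂ cos Δλ, the central angle is δ ≈ 2.550 rad (146.1°). The total great-circle distance is δ·R ≈ 2.550 × 6371 ≈ 16245 km, so the target fraction is f = 10000/16245 ≈ 0.616.
Interpolate at f ≈ 0.616 with slerp weights a = sin((1−f)δ)/sin δ ≈ 1.489, b = sin(fδ)/sin δ ≈ 1.793.
p = a·p₁ + b·p₂ ≈ (0.395, -0.883, -0.255); φ = arcsin(p_z) ≈ -14.76°, λ = atan2(p_y, p_x) ≈ -65.88°.

≈ (14.8°S, 65.9°W)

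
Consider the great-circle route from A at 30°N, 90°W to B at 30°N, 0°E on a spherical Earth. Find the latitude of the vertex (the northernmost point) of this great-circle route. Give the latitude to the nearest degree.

The great circle lies in the plane with unit normal n̂ = (p₁ × p₂)/|p₁ × p₂|.
Here n̂_z ≈ +0.775; the vertex latitude is φ_max = arccos|n̂_z| ≈ 39.2°.
Check via Clairaut: cos φ_max = |cos φ₁| · sin C = cos(30.0°)·sin(63.4°) ≈ 0.775, again giving ≈ 39.2°.

≈ 39°N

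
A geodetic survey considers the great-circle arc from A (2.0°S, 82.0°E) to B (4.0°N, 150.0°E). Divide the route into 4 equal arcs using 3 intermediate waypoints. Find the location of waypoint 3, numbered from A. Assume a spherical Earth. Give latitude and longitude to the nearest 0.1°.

Write both endpoints as unit vectors p₁, p₂ with components (cos φ cos λ, cos φ sin λ, sin φ).
The central angle between the endpoints is δ = arccos(p₁·p₂) ≈ 1.191 rad (68.2°).
Interpolate at f = 3/4 with slerp weights a = sin((1−f)δ)/sin δ ≈ 0.316, b = sin(fδ)/sin δ ≈ 0.839.
p = a·p₁ + b·p₂ ≈ (-0.681, 0.731, 0.047); φ = arcsin(p_z) ≈ 2.72°, λ = atan2(p_y, p_x) ≈ 132.96°.

≈ (2.7°N, 133.0°E)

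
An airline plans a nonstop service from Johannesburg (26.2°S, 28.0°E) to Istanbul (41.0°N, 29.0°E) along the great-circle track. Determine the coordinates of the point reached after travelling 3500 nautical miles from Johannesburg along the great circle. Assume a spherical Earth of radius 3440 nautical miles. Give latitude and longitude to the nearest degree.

≈ (32°N, 29°E)

From cos δ = sin φ₁ sin φ₂ + cos φ₁ cos φ₂ cos Δλ, the central angle is δ ≈ 1.173 rad (67.2°). The total great-circle distance is δ·R ≈ 1.173 × 3440 ≈ 4035 nmi, so the target fraction is f = 3500/4035 ≈ 0.867.
Interpolate at f ≈ 0.867 with slerp weights a = sin((1−f)δ)/sin δ ≈ 0.168, b = sin(fδ)/sin δ ≈ 0.923.
p = a·p₁ + b·p₂ ≈ (0.742, 0.408, 0.531); φ = arcsin(p_z) ≈ 32.09°, λ = atan2(p_y, p_x) ≈ 28.82°.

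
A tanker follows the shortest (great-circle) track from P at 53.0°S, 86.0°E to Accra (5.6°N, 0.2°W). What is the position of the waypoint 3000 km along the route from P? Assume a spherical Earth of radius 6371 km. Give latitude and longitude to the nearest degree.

≈ 43°S, 48°E

Convert each endpoint to a unit vector on the sphere (x = cos φ cos λ, y = cos φ sin λ, z = sin φ).
The central angle between the endpoints is δ = arccos(p₁·p₂) ≈ 1.609 rad (92.2°). The total great-circle distance is δ·R ≈ 1.609 × 6371 ≈ 10251 km, so the target fraction is f = 3000/10251 ≈ 0.293.
Interpolate at f ≈ 0.293 with slerp weights a = sin((1−f)δ)/sin δ ≈ 0.909, b = sin(fδ)/sin δ ≈ 0.454.
p = a·p₁ + b·p₂ ≈ (0.490, 0.544, -0.681); φ = arcsin(p_z) ≈ -42.94°, λ = atan2(p_y, p_x) ≈ 47.98°.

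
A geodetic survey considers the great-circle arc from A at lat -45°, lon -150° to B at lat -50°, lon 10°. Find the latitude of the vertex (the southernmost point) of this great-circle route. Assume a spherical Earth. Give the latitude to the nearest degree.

≈ -81°

The great circle lies in the plane with unit normal n̂ = (p₁ × p₂)/|p₁ × p₂|.
Here n̂_z ≈ +0.156; the vertex latitude is φ_max = arccos|n̂_z| ≈ 81.0°.
Check via Clairaut: cos φ_max = |cos φ₁| · sin C = cos(45.0°)·sin(167.2°) ≈ 0.156, again giving ≈ 81.0°.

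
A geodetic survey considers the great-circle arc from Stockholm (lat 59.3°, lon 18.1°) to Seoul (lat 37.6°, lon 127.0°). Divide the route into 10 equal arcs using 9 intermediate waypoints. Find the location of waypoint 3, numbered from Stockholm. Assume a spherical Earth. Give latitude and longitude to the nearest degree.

≈ lat 65°, lon 60°

Convert each endpoint to a unit vector on the sphere (x = cos φ cos λ, y = cos φ sin λ, z = sin φ).
The central angle between the endpoints is δ = arccos(p₁·p₂) ≈ 1.166 rad (66.8°).
Interpolate at f = 3/10 with slerp weights a = sin((1−f)δ)/sin δ ≈ 0.793, b = sin(fδ)/sin δ ≈ 0.373.
p = a·p₁ + b·p₂ ≈ (0.207, 0.362, 0.909); φ = arcsin(p_z) ≈ 65.38°, λ = atan2(p_y, p_x) ≈ 60.23°.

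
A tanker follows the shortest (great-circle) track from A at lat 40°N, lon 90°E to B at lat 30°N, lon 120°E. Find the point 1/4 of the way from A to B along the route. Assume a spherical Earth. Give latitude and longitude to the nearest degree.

≈ lat 38°N, lon 98°E

Convert each endpoint to a unit vector on the sphere (x = cos φ cos λ, y = cos φ sin λ, z = sin φ).
The central angle between the endpoints is δ = arccos(p₁·p₂) ≈ 0.460 rad (26.4°).
Interpolate at f = 1/4 with slerp weights a = sin((1−f)δ)/sin δ ≈ 0.762, b = sin(fδ)/sin δ ≈ 0.258.
p = a·p₁ + b·p₂ ≈ (-0.112, 0.777, 0.619); φ = arcsin(p_z) ≈ 38.24°, λ = atan2(p_y, p_x) ≈ 98.19°.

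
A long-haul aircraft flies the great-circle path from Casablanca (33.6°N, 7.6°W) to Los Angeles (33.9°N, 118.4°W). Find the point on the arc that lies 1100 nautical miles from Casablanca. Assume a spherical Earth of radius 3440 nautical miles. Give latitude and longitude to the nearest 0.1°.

Write both endpoints as unit vectors p₁, p₂ with components (cos φ cos λ, cos φ sin λ, sin φ).
The central angle between the endpoints is δ = arccos(p₁·p₂) ≈ 1.508 rad (86.4°). The total great-circle distance is δ·R ≈ 1.508 × 3440 ≈ 5186 nmi, so the target fraction is f = 1100/5186 ≈ 0.212.
Interpolate at f ≈ 0.212 with slerp weights a = sin((1−f)δ)/sin δ ≈ 0.929, b = sin(fδ)/sin δ ≈ 0.315.
p = a·p₁ + b·p₂ ≈ (0.643, -0.332, 0.690); φ = arcsin(p_z) ≈ 43.63°, λ = atan2(p_y, p_x) ≈ -27.33°.

≈ 43.6°N, 27.3°W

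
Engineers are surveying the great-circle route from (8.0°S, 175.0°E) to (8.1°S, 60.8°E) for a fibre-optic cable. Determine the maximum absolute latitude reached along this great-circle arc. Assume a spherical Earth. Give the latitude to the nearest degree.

The great circle lies in the plane with unit normal n̂ = (p₁ × p₂)/|p₁ × p₂|.
Here n̂_z ≈ -0.968; the vertex latitude is φ_max = arccos|n̂_z| ≈ 14.6°.
Check via Clairaut: cos φ_max = |cos φ₁| · sin C = cos(8.0°)·sin(102.2°) ≈ 0.968, again giving ≈ 14.6°.

≈ 15°S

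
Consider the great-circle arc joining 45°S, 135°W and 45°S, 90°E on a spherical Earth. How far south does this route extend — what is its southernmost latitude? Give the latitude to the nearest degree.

The great circle lies in the plane with unit normal n̂ = (p₁ × p₂)/|p₁ × p₂|.
Here n̂_z ≈ -0.357; the vertex latitude is φ_max = arccos|n̂_z| ≈ 69.1°.
Check via Clairaut: cos φ_max = |cos φ₁| · sin C = cos(45.0°)·sin(149.6°) ≈ 0.357, again giving ≈ 69.1°.

≈ 69°S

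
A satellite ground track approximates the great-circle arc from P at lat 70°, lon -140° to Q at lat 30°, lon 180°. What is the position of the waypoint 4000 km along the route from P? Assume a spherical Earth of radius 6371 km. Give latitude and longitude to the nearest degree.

From cos δ = sin φ₁ sin φ₂ + cos φ₁ cos φ₂ cos Δλ, the central angle is δ ≈ 0.800 rad (45.8°). The total great-circle distance is δ·R ≈ 0.800 × 6371 ≈ 5096 km, so the target fraction is f = 4000/5096 ≈ 0.785.
Interpolate at f ≈ 0.785 with slerp weights a = sin((1−f)δ)/sin δ ≈ 0.239, b = sin(fδ)/sin δ ≈ 0.819.
p = a·p₁ + b·p₂ ≈ (-0.772, -0.052, 0.634); φ = arcsin(p_z) ≈ 39.33°, λ = atan2(p_y, p_x) ≈ -176.11°.

≈ lat 39°, lon -176°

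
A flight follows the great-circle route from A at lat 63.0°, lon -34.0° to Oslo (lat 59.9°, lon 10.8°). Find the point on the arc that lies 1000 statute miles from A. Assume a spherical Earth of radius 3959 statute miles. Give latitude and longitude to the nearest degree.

≈ lat 62°, lon -2°

From cos δ = sin φ₁ sin φ₂ + cos φ₁ cos φ₂ cos Δλ, the central angle is δ ≈ 0.370 rad (21.2°). The total great-circle distance is δ·R ≈ 0.370 × 3959 ≈ 1464 mi, so the target fraction is f = 1000/1464 ≈ 0.683.
Interpolate at f ≈ 0.683 with slerp weights a = sin((1−f)δ)/sin δ ≈ 0.323, b = sin(fδ)/sin δ ≈ 0.692.
p = a·p₁ + b·p₂ ≈ (0.462, -0.017, 0.886); φ = arcsin(p_z) ≈ 62.44°, λ = atan2(p_y, p_x) ≈ -2.12°.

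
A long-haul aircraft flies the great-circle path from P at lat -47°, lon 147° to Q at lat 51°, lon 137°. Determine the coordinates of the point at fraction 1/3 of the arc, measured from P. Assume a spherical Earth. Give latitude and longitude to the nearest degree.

≈ lat -14°, lon 143°

From cos δ = sin φ₁ sin φ₂ + cos φ₁ cos φ₂ cos Δλ, the central angle is δ ≈ 1.717 rad (98.4°).
Interpolate at f = 1/3 with slerp weights a = sin((1−f)δ)/sin δ ≈ 0.920, b = sin(fδ)/sin δ ≈ 0.547.
p = a·p₁ + b·p₂ ≈ (-0.778, 0.577, -0.248); φ = arcsin(p_z) ≈ -14.34°, λ = atan2(p_y, p_x) ≈ 143.46°.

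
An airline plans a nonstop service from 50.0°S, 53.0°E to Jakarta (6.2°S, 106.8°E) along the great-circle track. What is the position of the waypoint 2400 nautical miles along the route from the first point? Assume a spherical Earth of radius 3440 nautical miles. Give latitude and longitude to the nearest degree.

Convert each endpoint to a unit vector on the sphere (x = cos φ cos λ, y = cos φ sin λ, z = sin φ).
The central angle between the endpoints is δ = arccos(p₁·p₂) ≈ 1.093 rad (62.6°). The total great-circle distance is δ·R ≈ 1.093 × 3440 ≈ 3759 nmi, so the target fraction is f = 2400/3759 ≈ 0.639.
Interpolate at f ≈ 0.639 with slerp weights a = sin((1−f)δ)/sin δ ≈ 0.433, b = sin(fδ)/sin δ ≈ 0.724.
p = a·p₁ + b·p₂ ≈ (-0.040, 0.911, -0.410); φ = arcsin(p_z) ≈ -24.21°, λ = atan2(p_y, p_x) ≈ 92.53°.

≈ 24°S, 93°E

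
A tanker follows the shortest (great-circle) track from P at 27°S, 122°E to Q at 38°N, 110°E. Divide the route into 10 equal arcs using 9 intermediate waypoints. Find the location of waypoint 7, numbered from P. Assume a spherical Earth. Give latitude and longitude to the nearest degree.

From cos δ = sin φ₁ sin φ₂ + cos φ₁ cos φ₂ cos Δλ, the central angle is δ ≈ 1.151 rad (66.0°).
Interpolate at f = 7/10 with slerp weights a = sin((1−f)δ)/sin δ ≈ 0.371, b = sin(fδ)/sin δ ≈ 0.790.
p = a·p₁ + b·p₂ ≈ (-0.388, 0.865, 0.318); φ = arcsin(p_z) ≈ 18.54°, λ = atan2(p_y, p_x) ≈ 114.15°.

≈ 19°N, 114°E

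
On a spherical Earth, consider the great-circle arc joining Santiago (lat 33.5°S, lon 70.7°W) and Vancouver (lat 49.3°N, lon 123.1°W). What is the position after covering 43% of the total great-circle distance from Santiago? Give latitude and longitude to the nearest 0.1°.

From cos δ = sin φ₁ sin φ₂ + cos φ₁ cos φ₂ cos Δλ, the central angle is δ ≈ 1.658 rad (95.0°).
Interpolate at f = 0.43 with slerp weights a = sin((1−f)δ)/sin δ ≈ 0.813, b = sin(fδ)/sin δ ≈ 0.656.
p = a·p₁ + b·p₂ ≈ (-0.010, -0.999, 0.049); φ = arcsin(p_z) ≈ 2.79°, λ = atan2(p_y, p_x) ≈ -90.55°.

≈ lat 2.8°N, lon 90.5°W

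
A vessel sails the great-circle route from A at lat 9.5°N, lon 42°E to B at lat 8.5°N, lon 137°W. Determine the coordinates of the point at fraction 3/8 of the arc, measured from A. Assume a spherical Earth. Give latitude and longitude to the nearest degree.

The haversine formula gives a central angle δ ≈ 2.827 rad (162.0°) between the endpoints.
Interpolate at f = 3/8 with slerp weights a = sin((1−f)δ)/sin δ ≈ 3.169, b = sin(fδ)/sin δ ≈ 2.819.
p = a·p₁ + b·p₂ ≈ (0.284, 0.190, 0.940); φ = arcsin(p_z) ≈ 70.01°, λ = atan2(p_y, p_x) ≈ 33.82°.

≈ lat 70°N, lon 34°E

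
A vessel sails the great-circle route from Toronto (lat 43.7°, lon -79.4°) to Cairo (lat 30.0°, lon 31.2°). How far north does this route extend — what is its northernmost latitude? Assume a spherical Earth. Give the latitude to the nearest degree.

≈ 54°

The great circle lies in the plane with unit normal n̂ = (p₁ × p₂)/|p₁ × p₂|.
Here n̂_z ≈ +0.591; the vertex latitude is φ_max = arccos|n̂_z| ≈ 53.8°.
Check via Clairaut: cos φ_max = |cos φ₁| · sin C = cos(43.7°)·sin(54.8°) ≈ 0.591, again giving ≈ 53.8°.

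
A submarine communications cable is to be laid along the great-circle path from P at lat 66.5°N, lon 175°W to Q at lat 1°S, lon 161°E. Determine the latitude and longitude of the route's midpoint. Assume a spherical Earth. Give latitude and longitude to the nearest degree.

≈ lat 33°N, lon 168°E

Write both endpoints as unit vectors p₁, p₂ with components (cos φ cos λ, cos φ sin λ, sin φ).
The central angle between the endpoints is δ = arccos(p₁·p₂) ≈ 1.215 rad (69.6°).
Interpolate at f = 1/2 with slerp weights a = sin((1−f)δ)/sin δ ≈ 0.609, b = sin(fδ)/sin δ ≈ 0.609.
p = a·p₁ + b·p₂ ≈ (-0.818, 0.177, 0.548); φ = arcsin(p_z) ≈ 33.22°, λ = atan2(p_y, p_x) ≈ 167.78°.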